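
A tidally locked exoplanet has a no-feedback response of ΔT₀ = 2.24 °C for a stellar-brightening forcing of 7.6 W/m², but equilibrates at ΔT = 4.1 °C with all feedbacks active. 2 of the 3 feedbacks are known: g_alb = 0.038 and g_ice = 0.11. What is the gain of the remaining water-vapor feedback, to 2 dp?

0.31

Amplification A = ΔT/ΔT₀ = 4.1/2.24 = 1.83.
Total gain g = 1 − 1/A = 1 − 1/1.83 = 0.4536.
Known gains sum to 0.038 + 0.11 = 0.148.
g_wv = 0.4536 − 0.148 = 0.31.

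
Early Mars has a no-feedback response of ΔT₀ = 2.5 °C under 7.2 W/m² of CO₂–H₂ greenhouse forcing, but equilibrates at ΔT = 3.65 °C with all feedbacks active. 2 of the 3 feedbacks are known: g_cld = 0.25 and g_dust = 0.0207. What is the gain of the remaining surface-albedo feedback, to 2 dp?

0.04

Amplification A = ΔT/ΔT₀ = 3.65/2.5 = 1.46.
Total gain g = 1 − 1/A = 1 − 1/1.46 = 0.3151.
Known gains sum to 0.25 + 0.0207 = 0.2707.
g_alb = 0.3151 − 0.2707 = 0.04.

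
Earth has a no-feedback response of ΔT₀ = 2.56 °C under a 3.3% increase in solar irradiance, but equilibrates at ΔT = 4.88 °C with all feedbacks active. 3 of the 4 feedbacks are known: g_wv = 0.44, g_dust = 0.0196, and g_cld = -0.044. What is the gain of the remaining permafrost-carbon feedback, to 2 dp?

0.06

Amplification A = ΔT/ΔT₀ = 4.88/2.56 = 1.906.
Total gain g = 1 − 1/A = 1 − 1/1.906 = 0.4753.
Known gains sum to 0.44 + 0.0196 − 0.044 = 0.4156.
g_pf = 0.4753 − 0.4156 = 0.06.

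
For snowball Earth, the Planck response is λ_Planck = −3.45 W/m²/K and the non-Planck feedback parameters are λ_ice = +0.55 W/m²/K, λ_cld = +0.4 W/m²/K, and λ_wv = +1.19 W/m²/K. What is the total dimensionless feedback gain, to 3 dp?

0.620

Convert to gains: g_ice = 0.55/3.45 = 0.1594; g_cld = 0.4/3.45 = 0.1159; g_wv = 1.19/3.45 = 0.3449.
Total gain g = 0.6202.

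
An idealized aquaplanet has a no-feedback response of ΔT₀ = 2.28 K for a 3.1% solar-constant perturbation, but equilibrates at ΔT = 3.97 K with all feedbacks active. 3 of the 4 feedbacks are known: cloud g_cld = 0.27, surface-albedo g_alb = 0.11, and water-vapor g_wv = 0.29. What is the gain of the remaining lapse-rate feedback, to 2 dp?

-0.24

Amplification A = ΔT/ΔT₀ = 3.97/2.28 = 1.741.
Total gain g = 1 − 1/A = 1 − 1/1.741 = 0.4256.
Known gains sum to 0.27 + 0.11 + 0.29 = 0.67.
g_lr = 0.4256 − 0.67 = -0.24.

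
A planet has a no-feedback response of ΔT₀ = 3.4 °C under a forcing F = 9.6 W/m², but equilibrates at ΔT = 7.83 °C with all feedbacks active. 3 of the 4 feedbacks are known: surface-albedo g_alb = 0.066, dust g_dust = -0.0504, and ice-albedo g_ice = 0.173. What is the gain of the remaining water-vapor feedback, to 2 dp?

0.38

Amplification A = ΔT/ΔT₀ = 7.83/3.4 = 2.303.
Total gain g = 1 − 1/A = 1 − 1/2.303 = 0.5658.
Known gains sum to 0.066 − 0.0504 + 0.173 = 0.1886.
g_wv = 0.5658 − 0.1886 = 0.38.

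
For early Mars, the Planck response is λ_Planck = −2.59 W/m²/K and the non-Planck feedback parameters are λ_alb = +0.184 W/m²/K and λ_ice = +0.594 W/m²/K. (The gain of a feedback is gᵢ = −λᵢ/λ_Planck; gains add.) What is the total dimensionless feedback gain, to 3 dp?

0.300

Convert to gains: g_alb = 0.184/2.59 = 0.07104; g_ice = 0.594/2.59 = 0.2293.
Total gain g = 0.30034.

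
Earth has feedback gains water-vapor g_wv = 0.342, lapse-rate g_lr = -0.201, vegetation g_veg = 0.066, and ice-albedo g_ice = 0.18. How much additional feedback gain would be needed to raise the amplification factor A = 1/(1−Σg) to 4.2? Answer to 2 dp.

Current total gain = 0.387.
Target gain for A = 4.2: g* = 1 − 1/4.2 = 0.7619.
Additional gain needed = 0.7619 − 0.387 = 0.37.

0.37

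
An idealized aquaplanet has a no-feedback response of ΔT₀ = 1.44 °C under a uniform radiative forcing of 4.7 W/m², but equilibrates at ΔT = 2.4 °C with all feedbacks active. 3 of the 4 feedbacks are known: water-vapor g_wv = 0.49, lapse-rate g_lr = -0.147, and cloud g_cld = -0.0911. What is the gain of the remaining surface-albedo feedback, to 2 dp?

Amplification A = ΔT/ΔT₀ = 2.4/1.44 = 1.667.
Total gain g = 1 − 1/A = 1 − 1/1.667 = 0.4001.
Known gains sum to 0.49 − 0.147 − 0.0911 = 0.2519.
g_alb = 0.4001 − 0.2519 = 0.15.

0.15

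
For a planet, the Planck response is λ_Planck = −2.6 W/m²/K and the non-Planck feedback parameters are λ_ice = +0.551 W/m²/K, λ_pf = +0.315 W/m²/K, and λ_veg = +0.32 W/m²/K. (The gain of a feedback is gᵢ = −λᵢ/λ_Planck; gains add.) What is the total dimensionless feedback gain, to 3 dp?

0.456

Convert to gains: g_ice = 0.551/2.6 = 0.2119; g_pf = 0.315/2.6 = 0.1212; g_veg = 0.32/2.6 = 0.1231.
Total gain g = 0.4562.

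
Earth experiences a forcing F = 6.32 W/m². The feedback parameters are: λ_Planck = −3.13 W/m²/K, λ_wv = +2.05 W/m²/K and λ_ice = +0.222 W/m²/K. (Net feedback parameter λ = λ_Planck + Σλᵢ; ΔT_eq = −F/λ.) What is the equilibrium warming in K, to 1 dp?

7.4 K

Net feedback parameter λ = (−3.13) + (+2.05) + (+0.222) = -0.858 W/m²/K.
ΔT = −F/λ = −6.32/(-0.858) = 7.4 K.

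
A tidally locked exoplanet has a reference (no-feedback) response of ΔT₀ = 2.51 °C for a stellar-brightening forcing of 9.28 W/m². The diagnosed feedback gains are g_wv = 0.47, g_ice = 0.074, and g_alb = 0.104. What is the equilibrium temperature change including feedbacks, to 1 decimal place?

Total gain g = 0.47 + 0.074 + 0.104 = 0.648.
Amplification A = 1/(1 − 0.648) = 2.841.
ΔT = 2.51 × 2.841 = 7.1 °C.

7.1 °C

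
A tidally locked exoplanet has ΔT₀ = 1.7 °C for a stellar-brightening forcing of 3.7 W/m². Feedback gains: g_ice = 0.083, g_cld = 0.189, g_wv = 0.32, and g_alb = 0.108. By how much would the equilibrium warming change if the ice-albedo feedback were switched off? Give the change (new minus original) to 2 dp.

Original: g = 0.7, ΔT = 1.7/(1−0.7) = 5.6667 °C.
Without ice-albedo: g' = 0.617, ΔT' = 1.7/(1−0.617) = 4.4386 °C.
Change = 4.4386 − 5.6667 = -1.23 °C.

-1.23 °C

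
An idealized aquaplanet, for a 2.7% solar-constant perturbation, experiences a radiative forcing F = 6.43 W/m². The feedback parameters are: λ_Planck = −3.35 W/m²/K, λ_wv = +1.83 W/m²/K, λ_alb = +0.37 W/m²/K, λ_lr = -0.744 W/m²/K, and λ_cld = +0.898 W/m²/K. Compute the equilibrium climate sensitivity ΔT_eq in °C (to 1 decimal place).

Net feedback parameter λ = (−3.35) + (+1.83) + (+0.37) + (-0.744) + (+0.898) = -0.996 W/m²/K.
ΔT = −F/λ = −6.43/(-0.996) = 6.5 °C.

6.5 °C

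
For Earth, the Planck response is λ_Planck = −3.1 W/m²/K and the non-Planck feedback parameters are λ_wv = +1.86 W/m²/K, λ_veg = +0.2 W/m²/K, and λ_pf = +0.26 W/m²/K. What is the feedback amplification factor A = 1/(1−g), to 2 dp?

Convert to gains: g_wv = 1.86/3.1 = 0.6; g_veg = 0.2/3.1 = 0.06452; g_pf = 0.26/3.1 = 0.08387.
Total gain g = 0.74839.
A = 1/(1 − 0.74839) = 3.97.

3.97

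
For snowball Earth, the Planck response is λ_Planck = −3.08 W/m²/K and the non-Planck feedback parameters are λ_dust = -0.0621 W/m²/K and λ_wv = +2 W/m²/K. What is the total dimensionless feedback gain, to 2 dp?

0.63

Convert to gains: g_dust = -0.0621/3.08 = -0.02016; g_wv = 2/3.08 = 0.6494.
Total gain g = 0.62924.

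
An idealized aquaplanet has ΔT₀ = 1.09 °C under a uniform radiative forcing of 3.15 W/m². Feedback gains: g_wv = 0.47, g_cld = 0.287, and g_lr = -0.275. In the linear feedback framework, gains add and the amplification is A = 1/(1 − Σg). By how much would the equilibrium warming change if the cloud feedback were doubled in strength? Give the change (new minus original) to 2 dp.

Original: g = 0.482, ΔT = 1.09/(1−0.482) = 2.1042 °C.
With doubled cloud: g' = 0.769, ΔT' = 1.09/(1−0.769) = 4.7186 °C.
Change = 4.7186 − 2.1042 = 2.61 °C.

2.61 °C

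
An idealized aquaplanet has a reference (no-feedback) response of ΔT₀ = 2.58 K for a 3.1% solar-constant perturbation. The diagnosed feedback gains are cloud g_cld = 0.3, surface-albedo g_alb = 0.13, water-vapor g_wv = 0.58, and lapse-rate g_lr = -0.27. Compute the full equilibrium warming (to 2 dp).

Total gain g = 0.3 + 0.13 + 0.58 − 0.27 = 0.74.
Amplification A = 1/(1 − 0.74) = 3.846.
ΔT = 2.58 × 3.846 = 9.92 K.

9.92 K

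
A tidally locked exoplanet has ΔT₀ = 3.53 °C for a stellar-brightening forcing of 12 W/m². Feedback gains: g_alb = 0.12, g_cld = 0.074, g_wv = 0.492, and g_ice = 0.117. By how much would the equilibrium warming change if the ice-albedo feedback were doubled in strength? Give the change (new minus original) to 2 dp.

26.21 °C

Original: g = 0.803, ΔT = 3.53/(1−0.803) = 17.9188 °C.
With doubled ice-albedo: g' = 0.92, ΔT' = 3.53/(1−0.92) = 44.1250 °C.
Change = 44.1250 − 17.9188 = 26.21 °C.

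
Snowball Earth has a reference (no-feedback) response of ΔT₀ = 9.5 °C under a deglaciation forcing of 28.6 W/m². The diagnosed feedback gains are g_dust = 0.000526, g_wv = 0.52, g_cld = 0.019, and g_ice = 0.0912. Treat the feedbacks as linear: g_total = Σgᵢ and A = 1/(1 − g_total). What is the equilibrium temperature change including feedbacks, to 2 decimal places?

25.73 °C

Total gain g = 0.000526 + 0.52 + 0.019 + 0.0912 = 0.630726.
Amplification A = 1/(1 − 0.630726) = 2.708.
ΔT = 9.5 × 2.708 = 25.73 °C.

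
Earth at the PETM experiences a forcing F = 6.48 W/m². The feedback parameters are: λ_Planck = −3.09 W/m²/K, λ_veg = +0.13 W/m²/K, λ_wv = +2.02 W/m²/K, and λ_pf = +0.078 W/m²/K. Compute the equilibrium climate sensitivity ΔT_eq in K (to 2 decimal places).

Net feedback parameter λ = (−3.09) + (+0.13) + (+2.02) + (+0.078) = -0.862 W/m²/K.
ΔT = −F/λ = −6.48/(-0.862) = 7.52 K.

7.52 K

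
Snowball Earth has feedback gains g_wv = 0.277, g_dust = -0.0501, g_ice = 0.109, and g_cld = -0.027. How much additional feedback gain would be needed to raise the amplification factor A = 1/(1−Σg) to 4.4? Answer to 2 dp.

0.46

Current total gain = 0.3089.
Target gain for A = 4.4: g* = 1 − 1/4.4 = 0.7727.
Additional gain needed = 0.7727 − 0.3089 = 0.46.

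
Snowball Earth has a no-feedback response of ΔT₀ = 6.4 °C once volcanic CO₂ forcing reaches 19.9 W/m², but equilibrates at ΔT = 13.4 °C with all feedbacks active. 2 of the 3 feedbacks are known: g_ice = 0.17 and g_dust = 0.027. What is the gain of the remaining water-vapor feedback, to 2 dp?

0.33

Amplification A = ΔT/ΔT₀ = 13.4/6.4 = 2.094.
Total gain g = 1 − 1/A = 1 − 1/2.094 = 0.5224.
Known gains sum to 0.17 + 0.027 = 0.197.
g_wv = 0.5224 − 0.197 = 0.33.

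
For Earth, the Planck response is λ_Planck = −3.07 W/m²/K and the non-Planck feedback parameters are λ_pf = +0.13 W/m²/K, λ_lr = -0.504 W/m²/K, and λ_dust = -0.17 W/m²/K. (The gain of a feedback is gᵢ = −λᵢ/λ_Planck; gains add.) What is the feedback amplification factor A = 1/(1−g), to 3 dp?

0.849

Convert to gains: g_pf = 0.13/3.07 = 0.04235; g_lr = -0.504/3.07 = -0.1642; g_dust = -0.17/3.07 = -0.05537.
Total gain g = -0.17722.
A = 1/(1 + 0.17722) = 0.849.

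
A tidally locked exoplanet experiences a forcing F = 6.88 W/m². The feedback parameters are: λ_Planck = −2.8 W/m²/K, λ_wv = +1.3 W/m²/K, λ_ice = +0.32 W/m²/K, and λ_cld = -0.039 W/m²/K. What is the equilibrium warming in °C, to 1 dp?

Net feedback parameter λ = (−2.8) + (+1.3) + (+0.32) + (-0.039) = -1.219 W/m²/K.
ΔT = −F/λ = −6.88/(-1.219) = 5.6 °C.

5.6 °C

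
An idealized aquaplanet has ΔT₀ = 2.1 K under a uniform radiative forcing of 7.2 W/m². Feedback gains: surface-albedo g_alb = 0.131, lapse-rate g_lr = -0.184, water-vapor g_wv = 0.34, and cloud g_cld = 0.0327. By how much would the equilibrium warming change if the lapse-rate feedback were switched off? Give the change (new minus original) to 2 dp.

Original: g = 0.3197, ΔT = 2.1/(1−0.3197) = 3.0869 K.
Without lapse-rate: g' = 0.5037, ΔT' = 2.1/(1−0.5037) = 4.2313 K.
Change = 4.2313 − 3.0869 = 1.14 K.

1.14 K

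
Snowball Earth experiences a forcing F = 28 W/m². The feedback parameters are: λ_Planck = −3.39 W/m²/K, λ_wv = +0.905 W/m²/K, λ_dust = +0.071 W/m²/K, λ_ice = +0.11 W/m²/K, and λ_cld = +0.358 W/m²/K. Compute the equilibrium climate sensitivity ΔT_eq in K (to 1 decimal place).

14.4 K

Net feedback parameter λ = (−3.39) + (+0.905) + (+0.071) + (+0.11) + (+0.358) = -1.946 W/m²/K.
ΔT = −F/λ = −28/(-1.946) = 14.4 K.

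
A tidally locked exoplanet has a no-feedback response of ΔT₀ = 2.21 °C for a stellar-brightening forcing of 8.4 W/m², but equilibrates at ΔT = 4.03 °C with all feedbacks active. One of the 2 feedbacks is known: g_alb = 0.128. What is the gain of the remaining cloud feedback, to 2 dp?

0.32

Amplification A = ΔT/ΔT₀ = 4.03/2.21 = 1.824.
Total gain g = 1 − 1/A = 1 − 1/1.824 = 0.4518.
The known gain is 0.128.
g_cld = 0.4518 − 0.128 = 0.32.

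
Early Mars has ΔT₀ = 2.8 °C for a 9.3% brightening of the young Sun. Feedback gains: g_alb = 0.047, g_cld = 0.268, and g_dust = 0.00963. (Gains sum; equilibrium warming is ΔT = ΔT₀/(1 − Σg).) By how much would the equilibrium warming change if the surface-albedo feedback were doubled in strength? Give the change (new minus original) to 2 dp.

Original: g = 0.32463, ΔT = 2.8/(1−0.32463) = 4.1459 °C.
With doubled surface-albedo: g' = 0.37163, ΔT' = 2.8/(1−0.37163) = 4.4560 °C.
Change = 4.4560 − 4.1459 = 0.31 °C.

0.31 °C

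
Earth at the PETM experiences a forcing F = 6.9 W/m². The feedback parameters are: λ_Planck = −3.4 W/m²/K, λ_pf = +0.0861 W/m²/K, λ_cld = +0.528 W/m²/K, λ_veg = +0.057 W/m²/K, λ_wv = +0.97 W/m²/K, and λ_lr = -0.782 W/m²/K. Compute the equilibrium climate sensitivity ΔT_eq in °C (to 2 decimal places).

Net feedback parameter λ = (−3.4) + (+0.0861) + (+0.528) + (+0.057) + (+0.97) + (-0.782) = -2.5409 W/m²/K.
ΔT = −F/λ = −6.9/(-2.5409) = 2.72 °C.

2.72 °C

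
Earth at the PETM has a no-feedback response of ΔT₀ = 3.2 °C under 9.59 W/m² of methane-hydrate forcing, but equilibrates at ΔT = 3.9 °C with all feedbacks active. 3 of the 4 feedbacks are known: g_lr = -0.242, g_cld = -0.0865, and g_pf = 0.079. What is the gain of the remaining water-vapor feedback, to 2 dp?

0.43

Amplification A = ΔT/ΔT₀ = 3.9/3.2 = 1.219.
Total gain g = 1 − 1/A = 1 − 1/1.219 = 0.1797.
Known gains sum to -0.242 − 0.0865 + 0.079 = -0.2495.
g_wv = 0.1797 + 0.2495 = 0.43.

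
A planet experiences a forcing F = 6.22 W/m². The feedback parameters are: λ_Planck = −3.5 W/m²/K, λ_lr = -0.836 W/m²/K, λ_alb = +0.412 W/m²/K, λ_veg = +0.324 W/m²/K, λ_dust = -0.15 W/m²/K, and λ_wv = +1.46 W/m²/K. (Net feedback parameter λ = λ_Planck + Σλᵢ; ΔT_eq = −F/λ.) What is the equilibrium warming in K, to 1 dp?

2.7 K

Net feedback parameter λ = (−3.5) + (-0.836) + (+0.412) + (+0.324) + (-0.15) + (+1.46) = -2.29 W/m²/K.
ΔT = −F/λ = −6.22/(-2.29) = 2.7 K.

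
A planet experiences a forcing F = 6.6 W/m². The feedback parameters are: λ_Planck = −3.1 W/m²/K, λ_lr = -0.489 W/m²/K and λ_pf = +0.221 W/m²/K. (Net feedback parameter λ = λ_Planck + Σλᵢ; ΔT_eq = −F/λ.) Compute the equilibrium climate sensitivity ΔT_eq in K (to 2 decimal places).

Net feedback parameter λ = (−3.1) + (-0.489) + (+0.221) = -3.368 W/m²/K.
ΔT = −F/λ = −6.6/(-3.368) = 1.96 K.

1.96 K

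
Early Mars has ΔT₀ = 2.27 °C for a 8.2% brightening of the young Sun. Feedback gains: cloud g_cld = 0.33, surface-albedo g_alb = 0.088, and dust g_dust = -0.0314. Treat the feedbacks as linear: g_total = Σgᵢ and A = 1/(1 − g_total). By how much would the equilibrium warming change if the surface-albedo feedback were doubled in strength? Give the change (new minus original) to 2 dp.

Original: g = 0.3866, ΔT = 2.27/(1−0.3866) = 3.7007 °C.
With doubled surface-albedo: g' = 0.4746, ΔT' = 2.27/(1−0.4746) = 4.3205 °C.
Change = 4.3205 − 3.7007 = 0.62 °C.

0.62 °C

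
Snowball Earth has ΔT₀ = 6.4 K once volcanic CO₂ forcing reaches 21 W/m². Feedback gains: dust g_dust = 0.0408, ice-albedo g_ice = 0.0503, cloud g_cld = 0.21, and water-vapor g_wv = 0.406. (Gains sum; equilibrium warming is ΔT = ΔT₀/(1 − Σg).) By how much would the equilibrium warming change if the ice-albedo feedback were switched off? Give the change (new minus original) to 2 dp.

Original: g = 0.7071, ΔT = 6.4/(1−0.7071) = 21.8505 K.
Without ice-albedo: g' = 0.6568, ΔT' = 6.4/(1−0.6568) = 18.6480 K.
Change = 18.6480 − 21.8505 = -3.20 K.

-3.20 K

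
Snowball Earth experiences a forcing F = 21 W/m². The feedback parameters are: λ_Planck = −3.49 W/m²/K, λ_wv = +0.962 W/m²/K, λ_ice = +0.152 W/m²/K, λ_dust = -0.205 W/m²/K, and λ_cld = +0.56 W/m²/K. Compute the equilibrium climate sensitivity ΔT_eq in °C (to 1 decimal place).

10.4 °C

Net feedback parameter λ = (−3.49) + (+0.962) + (+0.152) + (-0.205) + (+0.56) = -2.021 W/m²/K.
ΔT = −F/λ = −21/(-2.021) = 10.4 °C.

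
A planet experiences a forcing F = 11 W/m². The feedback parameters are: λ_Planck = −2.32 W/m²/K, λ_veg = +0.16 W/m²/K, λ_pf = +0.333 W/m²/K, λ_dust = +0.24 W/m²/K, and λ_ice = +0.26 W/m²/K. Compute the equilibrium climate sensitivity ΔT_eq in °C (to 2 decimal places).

8.29 °C

Net feedback parameter λ = (−2.32) + (+0.16) + (+0.333) + (+0.24) + (+0.26) = -1.327 W/m²/K.
ΔT = −F/λ = −11/(-1.327) = 8.29 °C.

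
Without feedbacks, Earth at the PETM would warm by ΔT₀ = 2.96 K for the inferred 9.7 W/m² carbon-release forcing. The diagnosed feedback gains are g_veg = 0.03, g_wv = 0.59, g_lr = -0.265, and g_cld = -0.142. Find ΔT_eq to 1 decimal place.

Total gain g = 0.03 + 0.59 − 0.265 − 0.142 = 0.213.
Amplification A = 1/(1 − 0.213) = 1.271.
ΔT = 2.96 × 1.271 = 3.8 K.

3.8 K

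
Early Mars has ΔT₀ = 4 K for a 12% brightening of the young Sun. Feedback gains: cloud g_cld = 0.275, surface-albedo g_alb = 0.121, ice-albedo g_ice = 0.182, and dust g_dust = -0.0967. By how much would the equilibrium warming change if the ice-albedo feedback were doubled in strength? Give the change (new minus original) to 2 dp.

Original: g = 0.4813, ΔT = 4/(1−0.4813) = 7.7116 K.
With doubled ice-albedo: g' = 0.6633, ΔT' = 4/(1−0.6633) = 11.8800 K.
Change = 11.8800 − 7.7116 = 4.17 K.

4.17 K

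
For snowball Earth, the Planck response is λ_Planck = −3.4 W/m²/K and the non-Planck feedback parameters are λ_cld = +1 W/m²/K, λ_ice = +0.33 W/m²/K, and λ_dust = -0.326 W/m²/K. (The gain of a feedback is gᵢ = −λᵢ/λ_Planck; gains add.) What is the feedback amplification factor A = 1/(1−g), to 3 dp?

1.419

Convert to gains: g_cld = 1/3.4 = 0.2941; g_ice = 0.33/3.4 = 0.09706; g_dust = -0.326/3.4 = -0.09588.
Total gain g = 0.29528.
A = 1/(1 − 0.29528) = 1.419.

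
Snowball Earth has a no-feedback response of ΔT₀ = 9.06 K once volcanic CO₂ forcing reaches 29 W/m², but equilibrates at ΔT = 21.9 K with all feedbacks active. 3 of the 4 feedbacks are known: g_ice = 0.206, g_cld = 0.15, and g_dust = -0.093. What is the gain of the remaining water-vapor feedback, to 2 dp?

Amplification A = ΔT/ΔT₀ = 21.9/9.06 = 2.417.
Total gain g = 1 − 1/A = 1 − 1/2.417 = 0.5863.
Known gains sum to 0.206 + 0.15 − 0.093 = 0.263.
g_wv = 0.5863 − 0.263 = 0.32.

0.32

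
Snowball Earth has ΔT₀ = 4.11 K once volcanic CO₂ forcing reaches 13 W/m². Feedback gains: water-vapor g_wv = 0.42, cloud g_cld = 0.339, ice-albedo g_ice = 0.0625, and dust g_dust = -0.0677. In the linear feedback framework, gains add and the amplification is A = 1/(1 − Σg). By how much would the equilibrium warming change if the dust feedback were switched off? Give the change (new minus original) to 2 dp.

Original: g = 0.7538, ΔT = 4.11/(1−0.7538) = 16.6937 K.
Without dust: g' = 0.8215, ΔT' = 4.11/(1−0.8215) = 23.0252 K.
Change = 23.0252 − 16.6937 = 6.33 K.

6.33 K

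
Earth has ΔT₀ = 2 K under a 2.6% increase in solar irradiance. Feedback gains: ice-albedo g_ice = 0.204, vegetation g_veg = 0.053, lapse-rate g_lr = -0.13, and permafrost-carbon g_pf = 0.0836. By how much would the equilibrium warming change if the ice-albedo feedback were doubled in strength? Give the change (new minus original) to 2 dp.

0.88 K

Original: g = 0.2106, ΔT = 2/(1−0.2106) = 2.5336 K.
With doubled ice-albedo: g' = 0.4146, ΔT' = 2/(1−0.4146) = 3.4165 K.
Change = 3.4165 − 2.5336 = 0.88 K.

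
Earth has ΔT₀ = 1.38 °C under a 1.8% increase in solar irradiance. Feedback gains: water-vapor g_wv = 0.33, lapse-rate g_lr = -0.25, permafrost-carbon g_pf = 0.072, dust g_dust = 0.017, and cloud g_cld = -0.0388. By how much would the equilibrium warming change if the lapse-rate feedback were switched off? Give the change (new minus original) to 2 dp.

Original: g = 0.1302, ΔT = 1.38/(1−0.1302) = 1.5866 °C.
Without lapse-rate: g' = 0.3802, ΔT' = 1.38/(1−0.3802) = 2.2265 °C.
Change = 2.2265 − 1.5866 = 0.64 °C.

0.64 °C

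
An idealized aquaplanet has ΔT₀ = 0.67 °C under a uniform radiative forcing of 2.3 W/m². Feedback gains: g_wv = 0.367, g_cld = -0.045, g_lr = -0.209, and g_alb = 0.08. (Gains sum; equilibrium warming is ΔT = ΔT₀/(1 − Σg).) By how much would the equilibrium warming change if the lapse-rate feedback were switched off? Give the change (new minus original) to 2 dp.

0.29 °C

Original: g = 0.193, ΔT = 0.67/(1−0.193) = 0.8302 °C.
Without lapse-rate: g' = 0.402, ΔT' = 0.67/(1−0.402) = 1.1204 °C.
Change = 1.1204 − 0.8302 = 0.29 °C.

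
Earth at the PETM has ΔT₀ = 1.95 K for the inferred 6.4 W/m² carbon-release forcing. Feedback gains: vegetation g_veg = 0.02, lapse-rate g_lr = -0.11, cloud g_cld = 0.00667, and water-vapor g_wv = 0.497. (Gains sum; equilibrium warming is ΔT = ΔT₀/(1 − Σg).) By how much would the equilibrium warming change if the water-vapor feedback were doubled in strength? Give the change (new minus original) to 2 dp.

Original: g = 0.41367, ΔT = 1.95/(1−0.41367) = 3.3258 K.
With doubled water-vapor: g' = 0.91067, ΔT' = 1.95/(1−0.91067) = 21.8292 K.
Change = 21.8292 − 3.3258 = 18.50 K.

18.50 K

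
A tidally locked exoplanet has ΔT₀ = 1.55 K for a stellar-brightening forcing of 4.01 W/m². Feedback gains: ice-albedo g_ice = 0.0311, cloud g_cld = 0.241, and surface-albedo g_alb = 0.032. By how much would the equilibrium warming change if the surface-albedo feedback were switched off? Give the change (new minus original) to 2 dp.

Original: g = 0.3041, ΔT = 1.55/(1−0.3041) = 2.2273 K.
Without surface-albedo: g' = 0.2721, ΔT' = 1.55/(1−0.2721) = 2.1294 K.
Change = 2.1294 − 2.2273 = -0.10 K.

-0.10 K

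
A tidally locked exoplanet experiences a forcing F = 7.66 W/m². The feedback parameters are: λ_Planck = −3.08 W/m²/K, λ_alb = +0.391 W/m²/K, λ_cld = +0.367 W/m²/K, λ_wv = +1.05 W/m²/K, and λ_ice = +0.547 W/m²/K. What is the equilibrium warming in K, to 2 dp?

10.57 K

Net feedback parameter λ = (−3.08) + (+0.391) + (+0.367) + (+1.05) + (+0.547) = -0.725 W/m²/K.
ΔT = −F/λ = −7.66/(-0.725) = 10.57 K.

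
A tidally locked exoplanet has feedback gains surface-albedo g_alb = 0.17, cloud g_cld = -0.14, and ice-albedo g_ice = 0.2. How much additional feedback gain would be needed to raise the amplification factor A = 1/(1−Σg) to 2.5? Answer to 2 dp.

Current total gain = 0.23.
Target gain for A = 2.5: g* = 1 − 1/2.5 = 0.6.
Additional gain needed = 0.6 − 0.23 = 0.37.

0.37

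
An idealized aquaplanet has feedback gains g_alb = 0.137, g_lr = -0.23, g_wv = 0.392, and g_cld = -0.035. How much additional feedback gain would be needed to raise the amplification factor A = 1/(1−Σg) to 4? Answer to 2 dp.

Current total gain = 0.264.
Target gain for A = 4: g* = 1 − 1/4 = 0.75.
Additional gain needed = 0.75 − 0.264 = 0.49.

0.49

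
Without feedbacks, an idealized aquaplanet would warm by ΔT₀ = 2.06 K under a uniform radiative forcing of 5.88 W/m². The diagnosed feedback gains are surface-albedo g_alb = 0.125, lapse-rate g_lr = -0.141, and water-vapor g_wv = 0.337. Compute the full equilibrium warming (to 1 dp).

3.0 K

Total gain g = 0.125 − 0.141 + 0.337 = 0.321.
Amplification A = 1/(1 − 0.321) = 1.473.
ΔT = 2.06 × 1.473 = 3.0 K.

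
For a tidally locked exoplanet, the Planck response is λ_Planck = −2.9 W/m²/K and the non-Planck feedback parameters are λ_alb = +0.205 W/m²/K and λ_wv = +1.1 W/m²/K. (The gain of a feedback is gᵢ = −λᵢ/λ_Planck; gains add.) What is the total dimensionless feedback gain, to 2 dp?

0.45

Convert to gains: g_alb = 0.205/2.9 = 0.07069; g_wv = 1.1/2.9 = 0.3793.
Total gain g = 0.44999.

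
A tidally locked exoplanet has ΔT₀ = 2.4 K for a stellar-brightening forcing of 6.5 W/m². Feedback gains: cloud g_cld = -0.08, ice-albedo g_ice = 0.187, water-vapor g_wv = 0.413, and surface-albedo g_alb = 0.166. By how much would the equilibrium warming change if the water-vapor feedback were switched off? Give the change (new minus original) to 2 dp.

-4.34 K

Original: g = 0.686, ΔT = 2.4/(1−0.686) = 7.6433 K.
Without water-vapor: g' = 0.273, ΔT' = 2.4/(1−0.273) = 3.3012 K.
Change = 3.3012 − 7.6433 = -4.34 K.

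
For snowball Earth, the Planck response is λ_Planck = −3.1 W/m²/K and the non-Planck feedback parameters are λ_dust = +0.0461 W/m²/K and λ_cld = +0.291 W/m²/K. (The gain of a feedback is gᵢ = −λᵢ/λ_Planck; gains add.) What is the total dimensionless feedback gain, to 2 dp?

0.11

Convert to gains: g_dust = 0.0461/3.1 = 0.01487; g_cld = 0.291/3.1 = 0.09387.
Total gain g = 0.10874.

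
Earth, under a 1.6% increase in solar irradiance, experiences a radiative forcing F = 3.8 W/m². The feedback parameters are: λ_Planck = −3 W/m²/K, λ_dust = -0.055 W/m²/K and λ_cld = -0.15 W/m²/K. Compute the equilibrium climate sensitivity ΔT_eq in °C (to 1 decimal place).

Net feedback parameter λ = (−3) + (-0.055) + (-0.15) = -3.205 W/m²/K.
ΔT = −F/λ = −3.8/(-3.205) = 1.2 °C.

1.2 °C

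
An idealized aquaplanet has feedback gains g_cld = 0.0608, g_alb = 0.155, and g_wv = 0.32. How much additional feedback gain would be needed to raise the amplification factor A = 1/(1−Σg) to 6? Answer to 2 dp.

Current total gain = 0.5358.
Target gain for A = 6: g* = 1 − 1/6 = 0.8333.
Additional gain needed = 0.8333 − 0.5358 = 0.30.

0.30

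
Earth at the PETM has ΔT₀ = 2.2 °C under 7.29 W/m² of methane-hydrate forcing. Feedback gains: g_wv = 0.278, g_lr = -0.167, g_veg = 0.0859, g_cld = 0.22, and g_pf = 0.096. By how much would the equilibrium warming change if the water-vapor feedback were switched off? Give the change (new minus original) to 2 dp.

-1.64 °C

Original: g = 0.5129, ΔT = 2.2/(1−0.5129) = 4.5165 °C.
Without water-vapor: g' = 0.2349, ΔT' = 2.2/(1−0.2349) = 2.8754 °C.
Change = 2.8754 − 4.5165 = -1.64 °C.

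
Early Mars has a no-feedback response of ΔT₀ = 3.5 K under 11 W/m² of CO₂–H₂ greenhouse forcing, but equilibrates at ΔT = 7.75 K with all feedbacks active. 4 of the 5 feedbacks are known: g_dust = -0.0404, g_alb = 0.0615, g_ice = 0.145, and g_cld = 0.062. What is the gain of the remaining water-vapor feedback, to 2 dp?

Amplification A = ΔT/ΔT₀ = 7.75/3.5 = 2.214.
Total gain g = 1 − 1/A = 1 − 1/2.214 = 0.5483.
Known gains sum to -0.0404 + 0.0615 + 0.145 + 0.062 = 0.2281.
g_wv = 0.5483 − 0.2281 = 0.32.

0.32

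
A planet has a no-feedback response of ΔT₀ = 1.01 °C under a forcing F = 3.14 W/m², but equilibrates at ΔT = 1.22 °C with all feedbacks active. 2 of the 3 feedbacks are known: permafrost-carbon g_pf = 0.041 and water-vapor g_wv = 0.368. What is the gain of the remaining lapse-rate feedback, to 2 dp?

Amplification A = ΔT/ΔT₀ = 1.22/1.01 = 1.208.
Total gain g = 1 − 1/A = 1 − 1/1.208 = 0.1722.
Known gains sum to 0.041 + 0.368 = 0.409.
g_lr = 0.1722 − 0.409 = -0.24.

-0.24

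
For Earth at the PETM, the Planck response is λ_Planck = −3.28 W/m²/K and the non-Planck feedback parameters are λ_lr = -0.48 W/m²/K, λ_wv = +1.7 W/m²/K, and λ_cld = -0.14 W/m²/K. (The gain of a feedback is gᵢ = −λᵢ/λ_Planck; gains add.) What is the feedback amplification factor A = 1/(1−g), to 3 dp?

Convert to gains: g_lr = -0.48/3.28 = -0.1463; g_wv = 1.7/3.28 = 0.5183; g_cld = -0.14/3.28 = -0.04268.
Total gain g = 0.32932.
A = 1/(1 − 0.32932) = 1.491.

1.491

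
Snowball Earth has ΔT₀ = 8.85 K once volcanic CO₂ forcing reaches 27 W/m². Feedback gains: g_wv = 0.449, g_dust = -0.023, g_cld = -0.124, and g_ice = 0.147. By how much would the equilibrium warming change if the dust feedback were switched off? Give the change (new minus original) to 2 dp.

0.70 K

Original: g = 0.449, ΔT = 8.85/(1−0.449) = 16.0617 K.
Without dust: g' = 0.472, ΔT' = 8.85/(1−0.472) = 16.7614 K.
Change = 16.7614 − 16.0617 = 0.70 K.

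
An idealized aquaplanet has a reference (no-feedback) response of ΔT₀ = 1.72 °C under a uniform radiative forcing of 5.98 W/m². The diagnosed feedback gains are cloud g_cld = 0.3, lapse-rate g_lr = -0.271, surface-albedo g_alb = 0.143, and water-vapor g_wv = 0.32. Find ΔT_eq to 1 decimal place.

Total gain g = 0.3 − 0.271 + 0.143 + 0.32 = 0.492.
Amplification A = 1/(1 − 0.492) = 1.969.
ΔT = 1.72 × 1.969 = 3.4 °C.

3.4 °C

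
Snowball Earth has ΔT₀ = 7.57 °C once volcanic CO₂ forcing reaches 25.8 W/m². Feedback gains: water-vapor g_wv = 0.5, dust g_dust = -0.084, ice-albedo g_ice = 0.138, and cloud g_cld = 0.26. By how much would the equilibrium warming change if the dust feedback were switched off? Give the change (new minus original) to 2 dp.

33.52 °C

Original: g = 0.814, ΔT = 7.57/(1−0.814) = 40.6989 °C.
Without dust: g' = 0.898, ΔT' = 7.57/(1−0.898) = 74.2157 °C.
Change = 74.2157 − 40.6989 = 33.52 °C.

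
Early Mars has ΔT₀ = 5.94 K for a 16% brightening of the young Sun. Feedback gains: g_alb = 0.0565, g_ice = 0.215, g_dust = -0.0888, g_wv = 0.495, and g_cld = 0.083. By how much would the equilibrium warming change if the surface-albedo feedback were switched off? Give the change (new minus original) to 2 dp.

Original: g = 0.7607, ΔT = 5.94/(1−0.7607) = 24.8224 K.
Without surface-albedo: g' = 0.7042, ΔT' = 5.94/(1−0.7042) = 20.0811 K.
Change = 20.0811 − 24.8224 = -4.74 K.

-4.74 K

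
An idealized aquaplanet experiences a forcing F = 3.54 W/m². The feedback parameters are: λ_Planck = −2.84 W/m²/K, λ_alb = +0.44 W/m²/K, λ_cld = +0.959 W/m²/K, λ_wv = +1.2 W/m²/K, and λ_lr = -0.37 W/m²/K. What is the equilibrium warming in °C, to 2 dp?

Net feedback parameter λ = (−2.84) + (+0.44) + (+0.959) + (+1.2) + (-0.37) = -0.611 W/m²/K.
ΔT = −F/λ = −3.54/(-0.611) = 5.79 °C.

5.79 °C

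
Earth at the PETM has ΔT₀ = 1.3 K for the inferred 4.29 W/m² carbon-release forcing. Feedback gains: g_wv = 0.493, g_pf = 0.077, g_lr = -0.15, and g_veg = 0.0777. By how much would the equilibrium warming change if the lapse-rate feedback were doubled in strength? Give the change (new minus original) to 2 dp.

Original: g = 0.4977, ΔT = 1.3/(1−0.4977) = 2.5881 K.
With doubled lapse-rate: g' = 0.3477, ΔT' = 1.3/(1−0.3477) = 1.9929 K.
Change = 1.9929 − 2.5881 = -0.60 K.

-0.60 K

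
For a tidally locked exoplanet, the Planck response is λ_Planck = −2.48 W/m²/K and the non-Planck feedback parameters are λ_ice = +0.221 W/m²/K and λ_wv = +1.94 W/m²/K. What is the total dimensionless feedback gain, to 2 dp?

0.87

Convert to gains: g_ice = 0.221/2.48 = 0.08911; g_wv = 1.94/2.48 = 0.7823.
Total gain g = 0.87141.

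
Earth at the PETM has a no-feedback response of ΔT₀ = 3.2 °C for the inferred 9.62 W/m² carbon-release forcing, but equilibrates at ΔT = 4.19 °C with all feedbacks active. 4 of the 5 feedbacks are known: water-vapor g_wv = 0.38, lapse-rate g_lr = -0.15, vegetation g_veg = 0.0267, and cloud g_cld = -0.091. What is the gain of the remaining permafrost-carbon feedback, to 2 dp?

0.07

Amplification A = ΔT/ΔT₀ = 4.19/3.2 = 1.309.
Total gain g = 1 − 1/A = 1 − 1/1.309 = 0.2361.
Known gains sum to 0.38 − 0.15 + 0.0267 − 0.091 = 0.1657.
g_pf = 0.2361 − 0.1657 = 0.07.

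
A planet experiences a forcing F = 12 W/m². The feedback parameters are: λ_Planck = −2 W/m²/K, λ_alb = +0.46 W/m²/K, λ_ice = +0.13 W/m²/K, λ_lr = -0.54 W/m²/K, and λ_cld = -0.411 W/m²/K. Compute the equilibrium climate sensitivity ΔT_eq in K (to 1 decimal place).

Net feedback parameter λ = (−2) + (+0.46) + (+0.13) + (-0.54) + (-0.411) = -2.361 W/m²/K.
ΔT = −F/λ = −12/(-2.361) = 5.1 K.

5.1 K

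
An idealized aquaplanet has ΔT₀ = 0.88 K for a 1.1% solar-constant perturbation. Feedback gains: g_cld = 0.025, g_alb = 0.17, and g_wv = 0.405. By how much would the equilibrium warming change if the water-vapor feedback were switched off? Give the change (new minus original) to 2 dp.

-1.11 K

Original: g = 0.6, ΔT = 0.88/(1−0.6) = 2.2000 K.
Without water-vapor: g' = 0.195, ΔT' = 0.88/(1−0.195) = 1.0932 K.
Change = 1.0932 − 2.2000 = -1.11 K.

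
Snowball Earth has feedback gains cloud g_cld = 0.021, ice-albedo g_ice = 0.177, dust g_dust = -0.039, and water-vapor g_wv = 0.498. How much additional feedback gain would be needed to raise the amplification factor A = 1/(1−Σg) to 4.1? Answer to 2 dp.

Current total gain = 0.657.
Target gain for A = 4.1: g* = 1 − 1/4.1 = 0.7561.
Additional gain needed = 0.7561 − 0.657 = 0.10.

0.10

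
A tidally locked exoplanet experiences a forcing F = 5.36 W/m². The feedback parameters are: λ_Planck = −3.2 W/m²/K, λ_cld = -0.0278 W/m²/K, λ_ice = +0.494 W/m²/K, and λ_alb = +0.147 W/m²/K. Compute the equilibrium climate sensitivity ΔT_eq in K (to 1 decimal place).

Net feedback parameter λ = (−3.2) + (-0.0278) + (+0.494) + (+0.147) = -2.5868 W/m²/K.
ΔT = −F/λ = −5.36/(-2.5868) = 2.1 K.

2.1 K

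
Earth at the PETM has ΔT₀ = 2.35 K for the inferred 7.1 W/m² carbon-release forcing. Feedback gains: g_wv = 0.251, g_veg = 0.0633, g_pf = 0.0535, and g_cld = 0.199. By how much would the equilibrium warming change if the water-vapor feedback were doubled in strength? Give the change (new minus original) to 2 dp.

7.47 K

Original: g = 0.5668, ΔT = 2.35/(1−0.5668) = 5.4247 K.
With doubled water-vapor: g' = 0.8178, ΔT' = 2.35/(1−0.8178) = 12.8979 K.
Change = 12.8979 − 5.4247 = 7.47 K.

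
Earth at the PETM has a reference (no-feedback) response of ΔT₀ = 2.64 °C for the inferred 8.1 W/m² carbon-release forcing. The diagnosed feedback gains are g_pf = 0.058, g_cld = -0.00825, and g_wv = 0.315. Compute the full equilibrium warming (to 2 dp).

4.16 °C

Total gain g = 0.058 − 0.00825 + 0.315 = 0.36475.
Amplification A = 1/(1 − 0.36475) = 1.574.
ΔT = 2.64 × 1.574 = 4.16 °C.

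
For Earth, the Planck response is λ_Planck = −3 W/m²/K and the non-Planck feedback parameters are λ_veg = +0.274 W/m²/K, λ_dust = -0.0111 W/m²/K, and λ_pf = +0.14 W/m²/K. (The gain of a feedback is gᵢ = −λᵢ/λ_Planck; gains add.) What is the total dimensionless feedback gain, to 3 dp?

0.134

Convert to gains: g_veg = 0.274/3 = 0.09133; g_dust = -0.0111/3 = -0.0037; g_pf = 0.14/3 = 0.04667.
Total gain g = 0.1343.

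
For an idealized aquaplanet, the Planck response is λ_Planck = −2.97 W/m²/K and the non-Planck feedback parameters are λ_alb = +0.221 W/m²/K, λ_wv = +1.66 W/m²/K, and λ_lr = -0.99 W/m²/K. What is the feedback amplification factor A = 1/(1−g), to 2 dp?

1.43

Convert to gains: g_alb = 0.221/2.97 = 0.07441; g_wv = 1.66/2.97 = 0.5589; g_lr = -0.99/2.97 = -0.3333.
Total gain g = 0.30001.
A = 1/(1 − 0.30001) = 1.43.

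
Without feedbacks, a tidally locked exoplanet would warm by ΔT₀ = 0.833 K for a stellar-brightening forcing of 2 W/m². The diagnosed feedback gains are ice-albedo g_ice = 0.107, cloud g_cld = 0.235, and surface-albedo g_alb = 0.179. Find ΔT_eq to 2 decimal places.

1.74 K

Total gain g = 0.107 + 0.235 + 0.179 = 0.521.
Amplification A = 1/(1 − 0.521) = 2.088.
ΔT = 0.833 × 2.088 = 1.74 K.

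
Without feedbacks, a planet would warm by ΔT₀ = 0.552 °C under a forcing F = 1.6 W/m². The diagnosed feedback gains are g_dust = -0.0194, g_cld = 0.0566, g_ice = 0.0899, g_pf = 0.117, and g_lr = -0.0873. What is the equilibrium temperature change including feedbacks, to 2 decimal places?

0.65 °C

Total gain g = -0.0194 + 0.0566 + 0.0899 + 0.117 − 0.0873 = 0.1568.
Amplification A = 1/(1 − 0.1568) = 1.186.
ΔT = 0.552 × 1.186 = 0.65 °C.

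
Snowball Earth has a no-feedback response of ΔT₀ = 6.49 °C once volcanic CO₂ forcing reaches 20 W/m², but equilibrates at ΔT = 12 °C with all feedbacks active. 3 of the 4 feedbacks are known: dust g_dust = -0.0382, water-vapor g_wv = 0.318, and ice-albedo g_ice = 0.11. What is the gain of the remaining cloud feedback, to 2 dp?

0.07

Amplification A = ΔT/ΔT₀ = 12/6.49 = 1.849.
Total gain g = 1 − 1/A = 1 − 1/1.849 = 0.4592.
Known gains sum to -0.0382 + 0.318 + 0.11 = 0.3898.
g_cld = 0.4592 − 0.3898 = 0.07.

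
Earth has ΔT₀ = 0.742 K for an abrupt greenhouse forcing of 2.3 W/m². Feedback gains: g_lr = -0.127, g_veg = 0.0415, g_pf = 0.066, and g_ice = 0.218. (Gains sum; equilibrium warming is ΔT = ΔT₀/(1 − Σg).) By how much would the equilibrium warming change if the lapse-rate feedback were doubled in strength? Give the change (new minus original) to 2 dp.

Original: g = 0.1985, ΔT = 0.742/(1−0.1985) = 0.9258 K.
With doubled lapse-rate: g' = 0.0715, ΔT' = 0.742/(1−0.0715) = 0.7991 K.
Change = 0.7991 − 0.9258 = -0.13 K.

-0.13 K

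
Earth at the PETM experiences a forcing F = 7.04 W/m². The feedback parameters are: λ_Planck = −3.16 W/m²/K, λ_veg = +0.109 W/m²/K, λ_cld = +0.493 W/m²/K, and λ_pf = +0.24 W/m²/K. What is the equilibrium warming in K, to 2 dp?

Net feedback parameter λ = (−3.16) + (+0.109) + (+0.493) + (+0.24) = -2.318 W/m²/K.
ΔT = −F/λ = −7.04/(-2.318) = 3.04 K.

3.04 K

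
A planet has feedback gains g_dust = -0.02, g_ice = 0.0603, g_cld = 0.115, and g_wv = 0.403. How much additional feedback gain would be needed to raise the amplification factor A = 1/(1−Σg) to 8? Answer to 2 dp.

Current total gain = 0.5583.
Target gain for A = 8: g* = 1 − 1/8 = 0.875.
Additional gain needed = 0.875 − 0.5583 = 0.32.

0.32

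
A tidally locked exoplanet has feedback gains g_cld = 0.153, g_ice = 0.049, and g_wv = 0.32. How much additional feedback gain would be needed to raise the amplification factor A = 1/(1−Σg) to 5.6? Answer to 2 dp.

Current total gain = 0.522.
Target gain for A = 5.6: g* = 1 − 1/5.6 = 0.8214.
Additional gain needed = 0.8214 − 0.522 = 0.30.

0.30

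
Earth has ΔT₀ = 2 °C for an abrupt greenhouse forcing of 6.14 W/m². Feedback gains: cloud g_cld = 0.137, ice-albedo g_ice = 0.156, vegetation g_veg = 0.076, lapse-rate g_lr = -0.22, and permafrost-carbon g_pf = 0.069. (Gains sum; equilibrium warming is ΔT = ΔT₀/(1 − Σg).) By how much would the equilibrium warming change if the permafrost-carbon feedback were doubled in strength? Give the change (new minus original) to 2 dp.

Original: g = 0.218, ΔT = 2/(1−0.218) = 2.5575 °C.
With doubled permafrost-carbon: g' = 0.287, ΔT' = 2/(1−0.287) = 2.8050 °C.
Change = 2.8050 − 2.5575 = 0.25 °C.

0.25 °C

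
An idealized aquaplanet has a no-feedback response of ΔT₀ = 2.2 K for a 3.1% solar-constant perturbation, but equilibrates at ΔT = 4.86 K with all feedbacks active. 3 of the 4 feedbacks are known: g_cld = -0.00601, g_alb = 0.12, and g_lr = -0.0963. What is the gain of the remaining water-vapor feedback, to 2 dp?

0.53

Amplification A = ΔT/ΔT₀ = 4.86/2.2 = 2.209.
Total gain g = 1 − 1/A = 1 − 1/2.209 = 0.5473.
Known gains sum to -0.00601 + 0.12 − 0.0963 = 0.01769.
g_wv = 0.5473 − 0.01769 = 0.53.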